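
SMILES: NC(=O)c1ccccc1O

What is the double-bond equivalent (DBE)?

Molecular formula from the SMILES: C7H7NO2.
DoU = (2C + 2 + N − H − X)/2 = (2·7 + 2 + 1 − 7 − 0)/2 = 10/2 = 5.
(Structurally: 1 ring(s) + 4 π bond(s) = 5.)

5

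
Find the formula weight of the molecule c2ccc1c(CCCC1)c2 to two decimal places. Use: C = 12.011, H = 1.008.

132.21

Molecular formula: C10H12.
M = 10×12.011 + 12×1.008 = 132.21 g/mol.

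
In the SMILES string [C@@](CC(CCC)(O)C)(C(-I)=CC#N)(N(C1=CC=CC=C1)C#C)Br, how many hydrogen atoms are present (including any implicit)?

20

Hydrogens are implicit in SMILES; fill each atom to its normal valence:
  5 × C (aromatic): 1 H each → 5
  5 × C: no H
  3 × C: 2 H each → 6
  2 × C: 3 H each → 6
  2 × C: 1 H each → 2
  2 × N: no H
  1 × Br: no H
  1 × C (aromatic): no H
  1 × I: no H
  1 × O: 1 H
  Total hydrogens = 20.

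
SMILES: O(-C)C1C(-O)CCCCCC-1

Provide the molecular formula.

Heavy atoms from the SMILES: 9 C, 2 O.
Implicit hydrogens by atom environment:
  6 × C: 2 H each → 12
  2 × C: 1 H each → 2
  1 × C: 3 H
  1 × O: 1 H
  1 × O: no H
  Total hydrogens = 18.
Molecular formula: C9H18O2

C9H18O2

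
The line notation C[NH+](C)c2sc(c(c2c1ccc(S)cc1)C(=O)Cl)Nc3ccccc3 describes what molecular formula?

Heavy atoms from the SMILES: 19 C, 1 Cl, 2 N, 1 O, 2 S.
Implicit hydrogens by atom environment:
  9 × C (aromatic): 1 H each → 9
  7 × C (aromatic): no H
  2 × C: 3 H each → 6
  1 × C: no H
  1 × Cl: no H
  1 × N (charge +1): 1 H
  1 × N: 1 H
  1 × O: no H
  1 × S: 1 H
  1 × S (aromatic): no H
  Total hydrogens = 18.
Net charge +1.
Molecular formula: C19H18ClN2OS2+

C19H18ClN2OS2+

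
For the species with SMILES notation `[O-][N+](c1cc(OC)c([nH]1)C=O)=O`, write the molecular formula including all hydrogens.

C6H6N2O4

Heavy atoms from the SMILES: 6 C, 2 N, 4 O.
Implicit hydrogens by atom environment:
  3 × C (aromatic): no H
  3 × O: no H
  1 × C: 3 H
  1 × C (aromatic): 1 H
  1 × C: 1 H
  1 × N (aromatic): 1 H
  1 × N (charge +1): no H
  1 × O (charge -1): no H
  Total hydrogens = 6.
Molecular formula: C6H6N2O4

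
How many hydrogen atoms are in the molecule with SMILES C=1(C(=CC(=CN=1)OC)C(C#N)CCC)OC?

Hydrogens are implicit in SMILES; fill each atom to its normal valence:
  3 × C: 3 H each → 9
  3 × C (aromatic): no H
  2 × C: 2 H each → 4
  2 × C (aromatic): 1 H each → 2
  2 × O: no H
  1 × C: 1 H
  1 × C: no H
  1 × N (aromatic): no H
  1 × N: no H
  Total hydrogens = 16.

16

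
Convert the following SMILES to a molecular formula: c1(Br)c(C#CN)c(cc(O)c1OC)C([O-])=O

C10H7BrNO4-

Heavy atoms from the SMILES: 1 Br, 10 C, 1 N, 4 O.
Implicit hydrogens by atom environment:
  5 × C (aromatic): no H
  3 × C: no H
  2 × O: no H
  1 × Br: no H
  1 × C: 3 H
  1 × C (aromatic): 1 H
  1 × N: 2 H
  1 × O: 1 H
  1 × O (charge -1): no H
  Total hydrogens = 7.
Net charge -1.
Molecular formula: C10H7BrNO4-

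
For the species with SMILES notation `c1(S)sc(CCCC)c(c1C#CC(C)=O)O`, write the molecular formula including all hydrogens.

Heavy atoms from the SMILES: 12 C, 2 O, 2 S.
Implicit hydrogens by atom environment:
  4 × C (aromatic): no H
  3 × C: 2 H each → 6
  3 × C: no H
  2 × C: 3 H each → 6
  1 × O: 1 H
  1 × O: no H
  1 × S: 1 H
  1 × S (aromatic): no H
  Total hydrogens = 14.
Molecular formula: C12H14O2S2

C12H14O2S2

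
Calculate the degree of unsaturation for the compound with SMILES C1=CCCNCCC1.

2

Molecular formula from the SMILES: C7H13N.
DoU = (2C + 2 + N − H − X)/2 = (2·7 + 2 + 1 − 13 − 0)/2 = 4/2 = 2.
(Structurally: 1 ring(s) + 1 π bond(s) = 2.)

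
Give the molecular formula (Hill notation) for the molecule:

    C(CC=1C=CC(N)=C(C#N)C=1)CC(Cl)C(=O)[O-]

Heavy atoms from the SMILES: 12 C, 1 Cl, 2 N, 2 O.
Implicit hydrogens by atom environment:
  3 × C: 2 H each → 6
  3 × C (aromatic): 1 H each → 3
  3 × C (aromatic): no H
  2 × C: no H
  1 × C: 1 H
  1 × Cl: no H
  1 × N: 2 H
  1 × N: no H
  1 × O: no H
  1 × O (charge -1): no H
  Total hydrogens = 12.
Net charge -1.
Molecular formula: C12H12ClN2O2-

C12H12ClN2O2-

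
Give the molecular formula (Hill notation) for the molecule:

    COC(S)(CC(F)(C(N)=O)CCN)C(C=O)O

C9H17FN2O4S

Heavy atoms from the SMILES: 9 C, 1 F, 2 N, 4 O, 1 S.
Implicit hydrogens by atom environment:
  3 × C: 2 H each → 6
  3 × C: no H
  3 × O: no H
  2 × C: 1 H each → 2
  2 × N: 2 H each → 4
  1 × C: 3 H
  1 × F: no H
  1 × O: 1 H
  1 × S: 1 H
  Total hydrogens = 17.
Molecular formula: C9H17FN2O4S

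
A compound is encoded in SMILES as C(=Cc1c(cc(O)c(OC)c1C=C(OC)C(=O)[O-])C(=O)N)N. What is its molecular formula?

C14H15N2O6-

Heavy atoms from the SMILES: 14 C, 2 N, 6 O.
Implicit hydrogens by atom environment:
  5 × C (aromatic): no H
  4 × O: no H
  3 × C: 1 H each → 3
  3 × C: no H
  2 × C: 3 H each → 6
  2 × N: 2 H each → 4
  1 × C (aromatic): 1 H
  1 × O: 1 H
  1 × O (charge -1): no H
  Total hydrogens = 15.
Net charge -1.
Molecular formula: C14H15N2O6-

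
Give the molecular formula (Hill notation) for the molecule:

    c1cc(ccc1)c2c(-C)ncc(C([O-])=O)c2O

Heavy atoms from the SMILES: 13 C, 1 N, 3 O.
Implicit hydrogens by atom environment:
  6 × C (aromatic): 1 H each → 6
  5 × C (aromatic): no H
  1 × C: 3 H
  1 × C: no H
  1 × N (aromatic): no H
  1 × O: 1 H
  1 × O: no H
  1 × O (charge -1): no H
  Total hydrogens = 10.
Net charge -1.
Molecular formula: C13H10NO3-

C13H10NO3-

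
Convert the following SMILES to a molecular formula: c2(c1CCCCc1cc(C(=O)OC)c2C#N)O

Heavy atoms from the SMILES: 13 C, 1 N, 3 O.
Implicit hydrogens by atom environment:
  5 × C (aromatic): no H
  4 × C: 2 H each → 8
  2 × C: no H
  2 × O: no H
  1 × C: 3 H
  1 × C (aromatic): 1 H
  1 × N: no H
  1 × O: 1 H
  Total hydrogens = 13.
Molecular formula: C13H13NO3

C13H13NO3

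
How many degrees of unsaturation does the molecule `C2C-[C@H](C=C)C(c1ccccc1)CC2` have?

6

Molecular formula from the SMILES: C14H18.
DoU = (2C + 2 + N − H − X)/2 = (2·14 + 2 + 0 − 18 − 0)/2 = 12/2 = 6.
(Structurally: 2 ring(s) + 4 π bond(s) = 6.)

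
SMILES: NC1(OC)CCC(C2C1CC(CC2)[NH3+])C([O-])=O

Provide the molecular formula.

Heavy atoms from the SMILES: 12 C, 2 N, 3 O.
Implicit hydrogens by atom environment:
  5 × C: 2 H each → 10
  4 × C: 1 H each → 4
  2 × C: no H
  2 × O: no H
  1 × C: 3 H
  1 × N (charge +1): 3 H
  1 × N: 2 H
  1 × O (charge -1): no H
  Total hydrogens = 22.
Molecular formula: C12H22N2O3

C12H22N2O3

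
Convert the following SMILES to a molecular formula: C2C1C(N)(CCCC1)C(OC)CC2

C11H21NO

Heavy atoms from the SMILES: 11 C, 1 N, 1 O.
Implicit hydrogens by atom environment:
  7 × C: 2 H each → 14
  2 × C: 1 H each → 2
  1 × C: 3 H
  1 × C: no H
  1 × N: 2 H
  1 × O: no H
  Total hydrogens = 21.
Molecular formula: C11H21NO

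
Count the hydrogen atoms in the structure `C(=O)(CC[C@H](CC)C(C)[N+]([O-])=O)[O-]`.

Hydrogens are implicit in SMILES; fill each atom to its normal valence:
  3 × C: 2 H each → 6
  2 × C: 3 H each → 6
  2 × C: 1 H each → 2
  2 × O: no H
  2 × O (charge -1): no H
  1 × C: no H
  1 × N (charge +1): no H
  Total hydrogens = 14.

14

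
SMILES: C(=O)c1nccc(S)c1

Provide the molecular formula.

Heavy atoms from the SMILES: 6 C, 1 N, 1 O, 1 S.
Implicit hydrogens by atom environment:
  3 × C (aromatic): 1 H each → 3
  2 × C (aromatic): no H
  1 × C: 1 H
  1 × N (aromatic): no H
  1 × O: no H
  1 × S: 1 H
  Total hydrogens = 5.
Molecular formula: C6H5NOS

C6H5NOS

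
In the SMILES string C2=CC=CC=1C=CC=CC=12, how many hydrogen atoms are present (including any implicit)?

8

Hydrogens are implicit in SMILES; fill each atom to its normal valence:
  8 × C (aromatic): 1 H each → 8
  2 × C (aromatic): no H
  Total hydrogens = 8.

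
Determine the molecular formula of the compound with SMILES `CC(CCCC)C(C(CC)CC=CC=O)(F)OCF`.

Heavy atoms from the SMILES: 15 C, 2 F, 2 O.
Implicit hydrogens by atom environment:
  6 × C: 2 H each → 12
  5 × C: 1 H each → 5
  3 × C: 3 H each → 9
  2 × F: no H
  2 × O: no H
  1 × C: no H
  Total hydrogens = 26.
Molecular formula: C15H26F2O2

C15H26F2O2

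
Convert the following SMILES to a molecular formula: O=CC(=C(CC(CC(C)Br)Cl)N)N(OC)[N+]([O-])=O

Heavy atoms from the SMILES: 1 Br, 9 C, 1 Cl, 3 N, 4 O.
Implicit hydrogens by atom environment:
  3 × C: 1 H each → 3
  3 × O: no H
  2 × C: 3 H each → 6
  2 × C: 2 H each → 4
  2 × C: no H
  1 × Br: no H
  1 × Cl: no H
  1 × N: 2 H
  1 × N: no H
  1 × N (charge +1): no H
  1 × O (charge -1): no H
  Total hydrogens = 15.
Molecular formula: C9H15BrClN3O4

C9H15BrClN3O4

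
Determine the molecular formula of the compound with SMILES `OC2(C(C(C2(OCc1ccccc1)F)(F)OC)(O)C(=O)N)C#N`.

C14H14F2N2O5

Heavy atoms from the SMILES: 14 C, 2 F, 2 N, 5 O.
Implicit hydrogens by atom environment:
  6 × C: no H
  5 × C (aromatic): 1 H each → 5
  3 × O: no H
  2 × F: no H
  2 × O: 1 H each → 2
  1 × C: 3 H
  1 × C: 2 H
  1 × C (aromatic): no H
  1 × N: 2 H
  1 × N: no H
  Total hydrogens = 14.
Molecular formula: C14H14F2N2O5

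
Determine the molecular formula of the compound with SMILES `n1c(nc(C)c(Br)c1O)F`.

C5H4BrFN2O

Heavy atoms from the SMILES: 1 Br, 5 C, 1 F, 2 N, 1 O.
Implicit hydrogens by atom environment:
  4 × C (aromatic): no H
  2 × N (aromatic): no H
  1 × Br: no H
  1 × C: 3 H
  1 × F: no H
  1 × O: 1 H
  Total hydrogens = 4.
Molecular formula: C5H4BrFN2O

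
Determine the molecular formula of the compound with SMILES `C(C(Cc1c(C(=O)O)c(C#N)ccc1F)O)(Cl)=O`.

Heavy atoms from the SMILES: 11 C, 1 Cl, 1 F, 1 N, 4 O.
Implicit hydrogens by atom environment:
  4 × C (aromatic): no H
  3 × C: no H
  2 × C (aromatic): 1 H each → 2
  2 × O: 1 H each → 2
  2 × O: no H
  1 × C: 2 H
  1 × C: 1 H
  1 × Cl: no H
  1 × F: no H
  1 × N: no H
  Total hydrogens = 7.
Molecular formula: C11H7ClFNO4

C11H7ClFNO4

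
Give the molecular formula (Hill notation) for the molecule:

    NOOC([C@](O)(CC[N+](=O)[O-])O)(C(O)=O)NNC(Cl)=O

Heavy atoms from the SMILES: 6 C, 1 Cl, 4 N, 9 O.
Implicit hydrogens by atom environment:
  5 × O: no H
  4 × C: no H
  3 × O: 1 H each → 3
  2 × C: 2 H each → 4
  2 × N: 1 H each → 2
  1 × Cl: no H
  1 × N: 2 H
  1 × N (charge +1): no H
  1 × O (charge -1): no H
  Total hydrogens = 11.
Molecular formula: C6H11ClN4O9

C6H11ClN4O9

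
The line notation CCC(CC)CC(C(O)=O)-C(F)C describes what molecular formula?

Heavy atoms from the SMILES: 10 C, 1 F, 2 O.
Implicit hydrogens by atom environment:
  3 × C: 3 H each → 9
  3 × C: 2 H each → 6
  3 × C: 1 H each → 3
  1 × C: no H
  1 × F: no H
  1 × O: 1 H
  1 × O: no H
  Total hydrogens = 19.
Molecular formula: C10H19FO2

C10H19FO2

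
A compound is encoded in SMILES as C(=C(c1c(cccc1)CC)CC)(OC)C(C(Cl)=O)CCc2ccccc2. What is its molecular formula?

C23H27ClO2

Heavy atoms from the SMILES: 23 C, 1 Cl, 2 O.
Implicit hydrogens by atom environment:
  9 × C (aromatic): 1 H each → 9
  4 × C: 2 H each → 8
  3 × C: 3 H each → 9
  3 × C: no H
  3 × C (aromatic): no H
  2 × O: no H
  1 × C: 1 H
  1 × Cl: no H
  Total hydrogens = 27.
Molecular formula: C23H27ClO2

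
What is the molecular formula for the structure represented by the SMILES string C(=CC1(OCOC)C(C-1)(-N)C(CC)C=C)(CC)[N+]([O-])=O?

Heavy atoms from the SMILES: 14 C, 2 N, 4 O.
Implicit hydrogens by atom environment:
  5 × C: 2 H each → 10
  3 × C: 3 H each → 9
  3 × C: 1 H each → 3
  3 × C: no H
  3 × O: no H
  1 × N: 2 H
  1 × N (charge +1): no H
  1 × O (charge -1): no H
  Total hydrogens = 24.
Molecular formula: C14H24N2O4

C14H24N2O4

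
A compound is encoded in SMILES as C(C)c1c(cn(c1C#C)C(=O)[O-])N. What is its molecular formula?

Heavy atoms from the SMILES: 9 C, 2 N, 2 O.
Implicit hydrogens by atom environment:
  3 × C (aromatic): no H
  2 × C: no H
  1 × C: 3 H
  1 × C: 2 H
  1 × C (aromatic): 1 H
  1 × C: 1 H
  1 × N: 2 H
  1 × N (aromatic): no H
  1 × O: no H
  1 × O (charge -1): no H
  Total hydrogens = 9.
Net charge -1.
Molecular formula: C9H9N2O2-

C9H9N2O2-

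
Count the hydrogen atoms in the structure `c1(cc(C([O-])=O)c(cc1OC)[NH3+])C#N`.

8

Hydrogens are implicit in SMILES; fill each atom to its normal valence:
  4 × C (aromatic): no H
  2 × C (aromatic): 1 H each → 2
  2 × C: no H
  2 × O: no H
  1 × C: 3 H
  1 × N (charge +1): 3 H
  1 × N: no H
  1 × O (charge -1): no H
  Total hydrogens = 8.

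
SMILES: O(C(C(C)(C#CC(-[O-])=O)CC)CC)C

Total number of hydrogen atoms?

Hydrogens are implicit in SMILES; fill each atom to its normal valence:
  4 × C: 3 H each → 12
  4 × C: no H
  2 × C: 2 H each → 4
  2 × O: no H
  1 × C: 1 H
  1 × O (charge -1): no H
  Total hydrogens = 17.

17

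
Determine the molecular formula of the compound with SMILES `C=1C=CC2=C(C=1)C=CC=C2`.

Heavy atoms from the SMILES: 10 C.
Implicit hydrogens by atom environment:
  8 × C (aromatic): 1 H each → 8
  2 × C (aromatic): no H
  Total hydrogens = 8.
Molecular formula: C10H8

C10H8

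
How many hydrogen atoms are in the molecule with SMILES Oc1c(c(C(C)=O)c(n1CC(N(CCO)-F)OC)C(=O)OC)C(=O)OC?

21

Hydrogens are implicit in SMILES; fill each atom to its normal valence:
  6 × O: no H
  4 × C: 3 H each → 12
  4 × C (aromatic): no H
  3 × C: 2 H each → 6
  3 × C: no H
  2 × O: 1 H each → 2
  1 × C: 1 H
  1 × F: no H
  1 × N (aromatic): no H
  1 × N: no H
  Total hydrogens = 21.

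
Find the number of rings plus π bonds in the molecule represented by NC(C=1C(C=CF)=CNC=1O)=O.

5

Molecular formula from the SMILES: C7H7FN2O2.
DoU = (2C + 2 + N − H − X)/2 = (2·7 + 2 + 2 − 7 − 1)/2 = 10/2 = 5.
(Structurally: 1 ring(s) + 4 π bond(s) = 5.)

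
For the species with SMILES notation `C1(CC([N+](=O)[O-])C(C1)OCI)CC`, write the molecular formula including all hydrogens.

Heavy atoms from the SMILES: 8 C, 1 I, 1 N, 3 O.
Implicit hydrogens by atom environment:
  4 × C: 2 H each → 8
  3 × C: 1 H each → 3
  2 × O: no H
  1 × C: 3 H
  1 × I: no H
  1 × N (charge +1): no H
  1 × O (charge -1): no H
  Total hydrogens = 14.
Molecular formula: C8H14INO3

C8H14INO3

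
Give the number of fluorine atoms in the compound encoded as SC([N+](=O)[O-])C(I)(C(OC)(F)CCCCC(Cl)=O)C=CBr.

1

The symbol for fluorine appears 1 time in the SMILES.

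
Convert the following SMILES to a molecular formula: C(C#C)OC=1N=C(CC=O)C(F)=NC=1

C9H7FN2O2

Heavy atoms from the SMILES: 9 C, 1 F, 2 N, 2 O.
Implicit hydrogens by atom environment:
  3 × C (aromatic): no H
  2 × C: 2 H each → 4
  2 × C: 1 H each → 2
  2 × N (aromatic): no H
  2 × O: no H
  1 × C (aromatic): 1 H
  1 × C: no H
  1 × F: no H
  Total hydrogens = 7.
Molecular formula: C9H7FN2O2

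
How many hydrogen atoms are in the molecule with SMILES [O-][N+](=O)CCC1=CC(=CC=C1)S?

9

Hydrogens are implicit in SMILES; fill each atom to its normal valence:
  4 × C (aromatic): 1 H each → 4
  2 × C: 2 H each → 4
  2 × C (aromatic): no H
  1 × N (charge +1): no H
  1 × O: no H
  1 × O (charge -1): no H
  1 × S: 1 H
  Total hydrogens = 9.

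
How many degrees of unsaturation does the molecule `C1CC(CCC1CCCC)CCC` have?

Molecular formula from the SMILES: C13H26.
DoU = (2C + 2 + N − H − X)/2 = (2·13 + 2 + 0 − 26 − 0)/2 = 2/2 = 1.
(Structurally: 1 ring(s) + 0 π bond(s) = 1.)

1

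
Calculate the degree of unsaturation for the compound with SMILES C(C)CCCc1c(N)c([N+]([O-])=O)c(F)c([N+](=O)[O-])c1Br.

Molecular formula from the SMILES: C11H13BrFN3O4.
DoU = (2C + 2 + N − H − X)/2 = (2·11 + 2 + 3 − 13 − 2)/2 = 12/2 = 6.
(Structurally: 1 ring(s) + 5 π bond(s) = 6.)

6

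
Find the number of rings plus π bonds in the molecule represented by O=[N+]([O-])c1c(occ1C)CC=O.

5

Molecular formula from the SMILES: C7H7NO4.
DoU = (2C + 2 + N − H − X)/2 = (2·7 + 2 + 1 − 7 − 0)/2 = 10/2 = 5.
(Structurally: 1 ring(s) + 4 π bond(s) = 5.)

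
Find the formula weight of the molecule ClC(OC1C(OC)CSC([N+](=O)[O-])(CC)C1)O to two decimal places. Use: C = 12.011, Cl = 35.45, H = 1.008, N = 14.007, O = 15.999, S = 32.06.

Molecular formula: C9H16ClNO5S.
M = 9×12.011 + 1×35.45 + 16×1.008 + 1×14.007 + 5×15.999 + 1×32.06 = 285.74 g/mol.

285.74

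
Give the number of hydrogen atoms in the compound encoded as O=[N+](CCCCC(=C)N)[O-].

Hydrogens are implicit in SMILES; fill each atom to its normal valence:
  5 × C: 2 H each → 10
  1 × C: no H
  1 × N: 2 H
  1 × N (charge +1): no H
  1 × O: no H
  1 × O (charge -1): no H
  Total hydrogens = 12.

12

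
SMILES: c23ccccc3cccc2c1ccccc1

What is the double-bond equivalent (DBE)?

11

Molecular formula from the SMILES: C16H12.
DoU = (2C + 2 + N − H − X)/2 = (2·16 + 2 + 0 − 12 − 0)/2 = 22/2 = 11.
(Structurally: 3 ring(s) + 8 π bond(s) = 11.)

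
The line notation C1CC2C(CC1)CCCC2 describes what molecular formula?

Heavy atoms from the SMILES: 10 C.
Implicit hydrogens by atom environment:
  8 × C: 2 H each → 16
  2 × C: 1 H each → 2
  Total hydrogens = 18.
Molecular formula: C10H18

C10H18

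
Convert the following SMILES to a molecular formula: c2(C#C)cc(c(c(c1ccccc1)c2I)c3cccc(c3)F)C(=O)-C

Heavy atoms from the SMILES: 22 C, 1 F, 1 I, 1 O.
Implicit hydrogens by atom environment:
  10 × C (aromatic): 1 H each → 10
  8 × C (aromatic): no H
  2 × C: no H
  1 × C: 3 H
  1 × C: 1 H
  1 × F: no H
  1 × I: no H
  1 × O: no H
  Total hydrogens = 14.
Molecular formula: C22H14FIO

C22H14FIO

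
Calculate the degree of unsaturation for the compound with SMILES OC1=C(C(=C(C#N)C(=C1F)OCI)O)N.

6

Molecular formula from the SMILES: C8H6FIN2O3.
DoU = (2C + 2 + N − H − X)/2 = (2·8 + 2 + 2 − 6 − 2)/2 = 12/2 = 6.
(Structurally: 1 ring(s) + 5 π bond(s) = 6.)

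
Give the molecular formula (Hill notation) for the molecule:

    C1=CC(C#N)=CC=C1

C7H5N

Heavy atoms from the SMILES: 7 C, 1 N.
Implicit hydrogens by atom environment:
  5 × C (aromatic): 1 H each → 5
  1 × C (aromatic): no H
  1 × C: no H
  1 × N: no H
  Total hydrogens = 5.
Molecular formula: C7H5N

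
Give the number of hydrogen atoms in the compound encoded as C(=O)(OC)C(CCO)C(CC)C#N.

15

Hydrogens are implicit in SMILES; fill each atom to its normal valence:
  3 × C: 2 H each → 6
  2 × C: 3 H each → 6
  2 × C: 1 H each → 2
  2 × C: no H
  2 × O: no H
  1 × N: no H
  1 × O: 1 H
  Total hydrogens = 15.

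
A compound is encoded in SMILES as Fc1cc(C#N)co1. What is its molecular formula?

C5H2FNO

Heavy atoms from the SMILES: 5 C, 1 F, 1 N, 1 O.
Implicit hydrogens by atom environment:
  2 × C (aromatic): 1 H each → 2
  2 × C (aromatic): no H
  1 × C: no H
  1 × F: no H
  1 × N: no H
  1 × O (aromatic): no H
  Total hydrogens = 2.
Molecular formula: C5H2FNO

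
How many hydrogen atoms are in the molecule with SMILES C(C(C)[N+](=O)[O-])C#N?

Hydrogens are implicit in SMILES; fill each atom to its normal valence:
  1 × C: 3 H
  1 × C: 2 H
  1 × C: 1 H
  1 × C: no H
  1 × N: no H
  1 × N (charge +1): no H
  1 × O: no H
  1 × O (charge -1): no H
  Total hydrogens = 6.

6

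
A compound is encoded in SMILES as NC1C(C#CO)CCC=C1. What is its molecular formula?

Heavy atoms from the SMILES: 8 C, 1 N, 1 O.
Implicit hydrogens by atom environment:
  4 × C: 1 H each → 4
  2 × C: 2 H each → 4
  2 × C: no H
  1 × N: 2 H
  1 × O: 1 H
  Total hydrogens = 11.
Molecular formula: C8H11NO

C8H11NO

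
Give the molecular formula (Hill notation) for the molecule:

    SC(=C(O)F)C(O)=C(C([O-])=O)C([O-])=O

Heavy atoms from the SMILES: 6 C, 1 F, 6 O, 1 S.
Implicit hydrogens by atom environment:
  6 × C: no H
  2 × O: 1 H each → 2
  2 × O: no H
  2 × O (charge -1): no H
  1 × F: no H
  1 × S: 1 H
  Total hydrogens = 3.
Net charge -2.
Molecular formula: [C6H3FO6S]2-

[C6H3FO6S]2-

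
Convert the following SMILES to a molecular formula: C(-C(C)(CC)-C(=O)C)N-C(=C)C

C10H19NO

Heavy atoms from the SMILES: 10 C, 1 N, 1 O.
Implicit hydrogens by atom environment:
  4 × C: 3 H each → 12
  3 × C: 2 H each → 6
  3 × C: no H
  1 × N: 1 H
  1 × O: no H
  Total hydrogens = 19.
Molecular formula: C10H19NO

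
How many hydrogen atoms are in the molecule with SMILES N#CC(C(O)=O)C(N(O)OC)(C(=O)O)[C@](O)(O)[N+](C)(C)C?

18

Hydrogens are implicit in SMILES; fill each atom to its normal valence:
  5 × C: no H
  5 × O: 1 H each → 5
  4 × C: 3 H each → 12
  3 × O: no H
  2 × N: no H
  1 × C: 1 H
  1 × N (charge +1): no H
  Total hydrogens = 18.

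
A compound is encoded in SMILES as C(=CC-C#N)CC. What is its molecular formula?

Heavy atoms from the SMILES: 6 C, 1 N.
Implicit hydrogens by atom environment:
  2 × C: 2 H each → 4
  2 × C: 1 H each → 2
  1 × C: 3 H
  1 × C: no H
  1 × N: no H
  Total hydrogens = 9.
Molecular formula: C6H9N

C6H9N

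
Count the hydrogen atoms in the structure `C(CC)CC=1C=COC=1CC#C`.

Hydrogens are implicit in SMILES; fill each atom to its normal valence:
  4 × C: 2 H each → 8
  2 × C (aromatic): 1 H each → 2
  2 × C (aromatic): no H
  1 × C: 3 H
  1 × C: 1 H
  1 × C: no H
  1 × O (aromatic): no H
  Total hydrogens = 14.

14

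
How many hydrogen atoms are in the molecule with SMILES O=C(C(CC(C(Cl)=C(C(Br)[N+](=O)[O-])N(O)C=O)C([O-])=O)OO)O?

9

Hydrogens are implicit in SMILES; fill each atom to its normal valence:
  5 × O: no H
  4 × C: 1 H each → 4
  4 × C: no H
  3 × O: 1 H each → 3
  2 × O (charge -1): no H
  1 × Br: no H
  1 × C: 2 H
  1 × Cl: no H
  1 × N: no H
  1 × N (charge +1): no H
  Total hydrogens = 9.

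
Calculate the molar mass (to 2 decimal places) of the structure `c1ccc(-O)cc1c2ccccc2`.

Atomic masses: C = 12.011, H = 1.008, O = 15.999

Molecular formula: C12H10O.
M = 12×12.011 + 10×1.008 + 1×15.999 = 170.21 g/mol.

170.21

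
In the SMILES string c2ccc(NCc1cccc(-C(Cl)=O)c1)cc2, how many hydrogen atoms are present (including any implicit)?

Hydrogens are implicit in SMILES; fill each atom to its normal valence:
  9 × C (aromatic): 1 H each → 9
  3 × C (aromatic): no H
  1 × C: 2 H
  1 × C: no H
  1 × Cl: no H
  1 × N: 1 H
  1 × O: no H
  Total hydrogens = 12.

12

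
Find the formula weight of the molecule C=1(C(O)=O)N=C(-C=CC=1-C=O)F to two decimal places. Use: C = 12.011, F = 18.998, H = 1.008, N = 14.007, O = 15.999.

Molecular formula: C7H4FNO3.
M = 7×12.011 + 1×18.998 + 4×1.008 + 1×14.007 + 3×15.999 = 169.11 g/mol.

169.11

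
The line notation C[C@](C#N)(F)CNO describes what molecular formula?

Heavy atoms from the SMILES: 4 C, 1 F, 2 N, 1 O.
Implicit hydrogens by atom environment:
  2 × C: no H
  1 × C: 3 H
  1 × C: 2 H
  1 × F: no H
  1 × N: 1 H
  1 × N: no H
  1 × O: 1 H
  Total hydrogens = 7.
Molecular formula: C4H7FN2O

C4H7FN2O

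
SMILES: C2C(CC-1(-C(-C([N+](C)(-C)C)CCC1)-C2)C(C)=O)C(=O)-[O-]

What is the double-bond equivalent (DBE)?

Molecular formula from the SMILES: C16H27NO3.
DoU = (2C + 2 + N − H − X)/2 = (2·16 + 2 + 1 − 27 − 0)/2 = 8/2 = 4.
(Structurally: 2 ring(s) + 2 π bond(s) = 4.)

4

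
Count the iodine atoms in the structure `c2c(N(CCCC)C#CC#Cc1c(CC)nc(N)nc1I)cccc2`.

The symbol for iodine appears 1 time in the SMILES.

1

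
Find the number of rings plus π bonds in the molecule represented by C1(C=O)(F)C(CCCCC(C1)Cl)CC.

2

Molecular formula from the SMILES: C11H18ClFO.
DoU = (2C + 2 + N − H − X)/2 = (2·11 + 2 + 0 − 18 − 2)/2 = 4/2 = 2.
(Structurally: 1 ring(s) + 1 π bond(s) = 2.)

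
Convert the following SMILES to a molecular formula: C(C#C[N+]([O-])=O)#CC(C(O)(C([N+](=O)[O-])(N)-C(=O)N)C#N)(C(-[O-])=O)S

Heavy atoms from the SMILES: 10 C, 5 N, 8 O, 1 S.
Implicit hydrogens by atom environment:
  10 × C: no H
  4 × O: no H
  3 × O (charge -1): no H
  2 × N: 2 H each → 4
  2 × N (charge +1): no H
  1 × N: no H
  1 × O: 1 H
  1 × S: 1 H
  Total hydrogens = 6.
Net charge -1.
Molecular formula: C10H6N5O8S-

C10H6N5O8S-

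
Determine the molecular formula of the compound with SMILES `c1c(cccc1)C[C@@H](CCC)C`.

Heavy atoms from the SMILES: 12 C.
Implicit hydrogens by atom environment:
  5 × C (aromatic): 1 H each → 5
  3 × C: 2 H each → 6
  2 × C: 3 H each → 6
  1 × C: 1 H
  1 × C (aromatic): no H
  Total hydrogens = 18.
Molecular formula: C12H18

C12H18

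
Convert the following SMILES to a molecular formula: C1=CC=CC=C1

C6H6

Heavy atoms from the SMILES: 6 C.
Implicit hydrogens by atom environment:
  6 × C (aromatic): 1 H each → 6
  Total hydrogens = 6.
Molecular formula: C6H6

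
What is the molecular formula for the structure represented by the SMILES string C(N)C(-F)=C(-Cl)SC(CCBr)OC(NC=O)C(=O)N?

Heavy atoms from the SMILES: 1 Br, 9 C, 1 Cl, 1 F, 3 N, 3 O, 1 S.
Implicit hydrogens by atom environment:
  3 × C: 2 H each → 6
  3 × C: 1 H each → 3
  3 × C: no H
  3 × O: no H
  2 × N: 2 H each → 4
  1 × Br: no H
  1 × Cl: no H
  1 × F: no H
  1 × N: 1 H
  1 × S: no H
  Total hydrogens = 14.
Molecular formula: C9H14BrClFN3O3S

C9H14BrClFN3O3S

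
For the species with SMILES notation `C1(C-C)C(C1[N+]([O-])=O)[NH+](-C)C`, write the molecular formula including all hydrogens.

Heavy atoms from the SMILES: 7 C, 2 N, 2 O.
Implicit hydrogens by atom environment:
  3 × C: 3 H each → 9
  3 × C: 1 H each → 3
  1 × C: 2 H
  1 × N (charge +1): 1 H
  1 × N (charge +1): no H
  1 × O: no H
  1 × O (charge -1): no H
  Total hydrogens = 15.
Net charge +1.
Molecular formula: C7H15N2O2+

C7H15N2O2+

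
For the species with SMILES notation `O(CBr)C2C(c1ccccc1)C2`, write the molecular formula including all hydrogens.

C10H11BrO

Heavy atoms from the SMILES: 1 Br, 10 C, 1 O.
Implicit hydrogens by atom environment:
  5 × C (aromatic): 1 H each → 5
  2 × C: 2 H each → 4
  2 × C: 1 H each → 2
  1 × Br: no H
  1 × C (aromatic): no H
  1 × O: no H
  Total hydrogens = 11.
Molecular formula: C10H11BrO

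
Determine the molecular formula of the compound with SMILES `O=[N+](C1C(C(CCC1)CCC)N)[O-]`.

C9H18N2O2

Heavy atoms from the SMILES: 9 C, 2 N, 2 O.
Implicit hydrogens by atom environment:
  5 × C: 2 H each → 10
  3 × C: 1 H each → 3
  1 × C: 3 H
  1 × N: 2 H
  1 × N (charge +1): no H
  1 × O: no H
  1 × O (charge -1): no H
  Total hydrogens = 18.
Molecular formula: C9H18N2O2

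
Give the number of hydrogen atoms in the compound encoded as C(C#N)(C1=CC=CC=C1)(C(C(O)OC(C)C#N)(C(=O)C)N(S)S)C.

19

Hydrogens are implicit in SMILES; fill each atom to its normal valence:
  5 × C (aromatic): 1 H each → 5
  5 × C: no H
  3 × C: 3 H each → 9
  3 × N: no H
  2 × C: 1 H each → 2
  2 × O: no H
  2 × S: 1 H each → 2
  1 × C (aromatic): no H
  1 × O: 1 H
  Total hydrogens = 19.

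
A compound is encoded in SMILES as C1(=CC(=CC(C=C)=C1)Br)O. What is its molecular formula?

Heavy atoms from the SMILES: 1 Br, 8 C, 1 O.
Implicit hydrogens by atom environment:
  3 × C (aromatic): 1 H each → 3
  3 × C (aromatic): no H
  1 × Br: no H
  1 × C: 2 H
  1 × C: 1 H
  1 × O: 1 H
  Total hydrogens = 7.
Molecular formula: C8H7BrO

C8H7BrO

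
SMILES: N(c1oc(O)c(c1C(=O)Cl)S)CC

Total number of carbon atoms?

7

The symbol for carbon appears 7 times in the SMILES. Lowercase c denotes aromatic carbon and counts toward C.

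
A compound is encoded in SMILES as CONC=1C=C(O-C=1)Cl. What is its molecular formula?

Heavy atoms from the SMILES: 5 C, 1 Cl, 1 N, 2 O.
Implicit hydrogens by atom environment:
  2 × C (aromatic): 1 H each → 2
  2 × C (aromatic): no H
  1 × C: 3 H
  1 × Cl: no H
  1 × N: 1 H
  1 × O (aromatic): no H
  1 × O: no H
  Total hydrogens = 6.
Molecular formula: C5H6ClNO2

C5H6ClNO2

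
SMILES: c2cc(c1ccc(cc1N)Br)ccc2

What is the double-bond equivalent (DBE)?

8

Molecular formula from the SMILES: C12H10BrN.
DoU = (2C + 2 + N − H − X)/2 = (2·12 + 2 + 1 − 10 − 1)/2 = 16/2 = 8.
(Structurally: 2 ring(s) + 6 π bond(s) = 8.)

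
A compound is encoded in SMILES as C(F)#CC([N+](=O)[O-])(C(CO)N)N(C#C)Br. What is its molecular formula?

C7H7BrFN3O3

Heavy atoms from the SMILES: 1 Br, 7 C, 1 F, 3 N, 3 O.
Implicit hydrogens by atom environment:
  4 × C: no H
  2 × C: 1 H each → 2
  1 × Br: no H
  1 × C: 2 H
  1 × F: no H
  1 × N: 2 H
  1 × N: no H
  1 × N (charge +1): no H
  1 × O: 1 H
  1 × O: no H
  1 × O (charge -1): no H
  Total hydrogens = 7.
Molecular formula: C7H7BrFN3O3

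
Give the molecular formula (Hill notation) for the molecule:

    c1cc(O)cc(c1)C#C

C8H6O

Heavy atoms from the SMILES: 8 C, 1 O.
Implicit hydrogens by atom environment:
  4 × C (aromatic): 1 H each → 4
  2 × C (aromatic): no H
  1 × C: 1 H
  1 × C: no H
  1 × O: 1 H
  Total hydrogens = 6.
Molecular formula: C8H6O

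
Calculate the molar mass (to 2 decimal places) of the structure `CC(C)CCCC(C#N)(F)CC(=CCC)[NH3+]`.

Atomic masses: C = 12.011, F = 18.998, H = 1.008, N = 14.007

227.35

Molecular formula: C13H24FN2+.
M = 13×12.011 + 1×18.998 + 24×1.008 + 2×14.007 = 227.35 g/mol.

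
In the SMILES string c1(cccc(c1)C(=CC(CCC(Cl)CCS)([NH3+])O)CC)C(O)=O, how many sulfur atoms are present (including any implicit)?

The symbol for sulfur appears 1 time in the SMILES.

1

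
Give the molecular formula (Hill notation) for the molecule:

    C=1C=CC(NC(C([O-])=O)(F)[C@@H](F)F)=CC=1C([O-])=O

[C10H6F3NO4]2-

Heavy atoms from the SMILES: 10 C, 3 F, 1 N, 4 O.
Implicit hydrogens by atom environment:
  4 × C (aromatic): 1 H each → 4
  3 × C: no H
  3 × F: no H
  2 × C (aromatic): no H
  2 × O: no H
  2 × O (charge -1): no H
  1 × C: 1 H
  1 × N: 1 H
  Total hydrogens = 6.
Net charge -2.
Molecular formula: [C10H6F3NO4]2-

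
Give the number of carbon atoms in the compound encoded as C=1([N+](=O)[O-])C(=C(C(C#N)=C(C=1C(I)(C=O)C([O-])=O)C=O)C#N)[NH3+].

The symbol for carbon appears 12 times in the SMILES.

12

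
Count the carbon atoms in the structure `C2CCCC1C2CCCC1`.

The symbol for carbon appears 10 times in the SMILES.

10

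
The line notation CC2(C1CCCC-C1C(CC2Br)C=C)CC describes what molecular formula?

Heavy atoms from the SMILES: 1 Br, 15 C.
Implicit hydrogens by atom environment:
  7 × C: 2 H each → 14
  5 × C: 1 H each → 5
  2 × C: 3 H each → 6
  1 × Br: no H
  1 × C: no H
  Total hydrogens = 25.
Molecular formula: C15H25Br

C15H25Br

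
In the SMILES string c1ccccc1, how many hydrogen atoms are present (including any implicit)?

Hydrogens are implicit in SMILES; fill each atom to its normal valence:
  6 × C (aromatic): 1 H each → 6
  Total hydrogens = 6.

6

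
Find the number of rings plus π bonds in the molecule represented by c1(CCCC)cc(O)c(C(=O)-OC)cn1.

Molecular formula from the SMILES: C11H15NO3.
DoU = (2C + 2 + N − H − X)/2 = (2·11 + 2 + 1 − 15 − 0)/2 = 10/2 = 5.
(Structurally: 1 ring(s) + 4 π bond(s) = 5.)

5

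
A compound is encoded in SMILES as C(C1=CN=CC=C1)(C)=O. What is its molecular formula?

C7H7NO

Heavy atoms from the SMILES: 7 C, 1 N, 1 O.
Implicit hydrogens by atom environment:
  4 × C (aromatic): 1 H each → 4
  1 × C: 3 H
  1 × C (aromatic): no H
  1 × C: no H
  1 × N (aromatic): no H
  1 × O: no H
  Total hydrogens = 7.
Molecular formula: C7H7NO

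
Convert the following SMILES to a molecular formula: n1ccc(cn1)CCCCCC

C10H16N2

Heavy atoms from the SMILES: 10 C, 2 N.
Implicit hydrogens by atom environment:
  5 × C: 2 H each → 10
  3 × C (aromatic): 1 H each → 3
  2 × N (aromatic): no H
  1 × C: 3 H
  1 × C (aromatic): no H
  Total hydrogens = 16.
Molecular formula: C10H16N2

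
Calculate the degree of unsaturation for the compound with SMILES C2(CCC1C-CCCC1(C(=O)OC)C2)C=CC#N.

Molecular formula from the SMILES: C15H21NO2.
DoU = (2C + 2 + N − H − X)/2 = (2·15 + 2 + 1 − 21 − 0)/2 = 12/2 = 6.
(Structurally: 2 ring(s) + 4 π bond(s) = 6.)

6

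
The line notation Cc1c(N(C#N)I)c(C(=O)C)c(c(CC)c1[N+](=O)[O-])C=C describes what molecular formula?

C14H14IN3O3

Heavy atoms from the SMILES: 14 C, 1 I, 3 N, 3 O.
Implicit hydrogens by atom environment:
  6 × C (aromatic): no H
  3 × C: 3 H each → 9
  2 × C: 2 H each → 4
  2 × C: no H
  2 × N: no H
  2 × O: no H
  1 × C: 1 H
  1 × I: no H
  1 × N (charge +1): no H
  1 × O (charge -1): no H
  Total hydrogens = 14.
Molecular formula: C14H14IN3O3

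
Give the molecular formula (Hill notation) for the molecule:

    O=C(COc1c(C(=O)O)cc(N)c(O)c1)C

Heavy atoms from the SMILES: 10 C, 1 N, 5 O.
Implicit hydrogens by atom environment:
  4 × C (aromatic): no H
  3 × O: no H
  2 × C (aromatic): 1 H each → 2
  2 × C: no H
  2 × O: 1 H each → 2
  1 × C: 3 H
  1 × C: 2 H
  1 × N: 2 H
  Total hydrogens = 11.
Molecular formula: C10H11NO5

C10H11NO5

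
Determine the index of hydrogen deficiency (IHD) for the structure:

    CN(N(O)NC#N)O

Molecular formula from the SMILES: C2H6N4O2.
DoU = (2C + 2 + N − H − X)/2 = (2·2 + 2 + 4 − 6 − 0)/2 = 4/2 = 2.
(Structurally: 0 ring(s) + 2 π bond(s) = 2.)

2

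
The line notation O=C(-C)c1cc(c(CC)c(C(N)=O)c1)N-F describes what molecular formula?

Heavy atoms from the SMILES: 11 C, 1 F, 2 N, 2 O.
Implicit hydrogens by atom environment:
  4 × C (aromatic): no H
  2 × C: 3 H each → 6
  2 × C (aromatic): 1 H each → 2
  2 × C: no H
  2 × O: no H
  1 × C: 2 H
  1 × F: no H
  1 × N: 2 H
  1 × N: 1 H
  Total hydrogens = 13.
Molecular formula: C11H13FN2O2

C11H13FN2O2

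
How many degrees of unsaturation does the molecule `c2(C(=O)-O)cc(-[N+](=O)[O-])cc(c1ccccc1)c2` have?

Molecular formula from the SMILES: C13H9NO4.
DoU = (2C + 2 + N − H − X)/2 = (2·13 + 2 + 1 − 9 − 0)/2 = 20/2 = 10.
(Structurally: 2 ring(s) + 8 π bond(s) = 10.)

10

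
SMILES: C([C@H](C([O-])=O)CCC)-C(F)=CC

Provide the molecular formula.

Heavy atoms from the SMILES: 9 C, 1 F, 2 O.
Implicit hydrogens by atom environment:
  3 × C: 2 H each → 6
  2 × C: 3 H each → 6
  2 × C: 1 H each → 2
  2 × C: no H
  1 × F: no H
  1 × O: no H
  1 × O (charge -1): no H
  Total hydrogens = 14.
Net charge -1.
Molecular formula: C9H14FO2-

C9H14FO2-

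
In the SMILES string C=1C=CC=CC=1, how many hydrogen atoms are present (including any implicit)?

6

Hydrogens are implicit in SMILES; fill each atom to its normal valence:
  6 × C (aromatic): 1 H each → 6
  Total hydrogens = 6.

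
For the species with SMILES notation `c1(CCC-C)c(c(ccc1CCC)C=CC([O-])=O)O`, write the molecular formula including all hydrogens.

Heavy atoms from the SMILES: 16 C, 3 O.
Implicit hydrogens by atom environment:
  5 × C: 2 H each → 10
  4 × C (aromatic): no H
  2 × C: 3 H each → 6
  2 × C (aromatic): 1 H each → 2
  2 × C: 1 H each → 2
  1 × C: no H
  1 × O: 1 H
  1 × O: no H
  1 × O (charge -1): no H
  Total hydrogens = 21.
Net charge -1.
Molecular formula: C16H21O3-

C16H21O3-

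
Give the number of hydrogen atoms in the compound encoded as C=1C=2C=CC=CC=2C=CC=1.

Hydrogens are implicit in SMILES; fill each atom to its normal valence:
  8 × C (aromatic): 1 H each → 8
  2 × C (aromatic): no H
  Total hydrogens = 8.

8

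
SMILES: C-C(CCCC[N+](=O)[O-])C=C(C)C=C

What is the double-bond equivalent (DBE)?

3

Molecular formula from the SMILES: C11H19NO2.
DoU = (2C + 2 + N − H − X)/2 = (2·11 + 2 + 1 − 19 − 0)/2 = 6/2 = 3.
(Structurally: 0 ring(s) + 3 π bond(s) = 3.)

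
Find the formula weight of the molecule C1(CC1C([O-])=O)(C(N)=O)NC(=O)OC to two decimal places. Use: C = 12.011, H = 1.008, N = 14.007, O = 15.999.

201.16

Molecular formula: C7H9N2O5-.
M = 7×12.011 + 9×1.008 + 2×14.007 + 5×15.999 = 201.16 g/mol.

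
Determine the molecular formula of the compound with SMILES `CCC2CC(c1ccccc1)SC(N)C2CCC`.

C16H25NS

Heavy atoms from the SMILES: 16 C, 1 N, 1 S.
Implicit hydrogens by atom environment:
  5 × C (aromatic): 1 H each → 5
  4 × C: 2 H each → 8
  4 × C: 1 H each → 4
  2 × C: 3 H each → 6
  1 × C (aromatic): no H
  1 × N: 2 H
  1 × S: no H
  Total hydrogens = 25.
Molecular formula: C16H25NS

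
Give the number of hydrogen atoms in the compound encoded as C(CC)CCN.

Hydrogens are implicit in SMILES; fill each atom to its normal valence:
  4 × C: 2 H each → 8
  1 × C: 3 H
  1 × N: 2 H
  Total hydrogens = 13.

13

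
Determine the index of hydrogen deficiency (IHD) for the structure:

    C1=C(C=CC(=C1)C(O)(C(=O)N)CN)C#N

7

Molecular formula from the SMILES: C10H11N3O2.
DoU = (2C + 2 + N − H − X)/2 = (2·10 + 2 + 3 − 11 − 0)/2 = 14/2 = 7.
(Structurally: 1 ring(s) + 6 π bond(s) = 7.)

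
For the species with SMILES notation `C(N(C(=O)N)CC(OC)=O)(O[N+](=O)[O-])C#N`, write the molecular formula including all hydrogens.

Heavy atoms from the SMILES: 6 C, 4 N, 6 O.
Implicit hydrogens by atom environment:
  5 × O: no H
  3 × C: no H
  2 × N: no H
  1 × C: 3 H
  1 × C: 2 H
  1 × C: 1 H
  1 × N: 2 H
  1 × N (charge +1): no H
  1 × O (charge -1): no H
  Total hydrogens = 8.
Molecular formula: C6H8N4O6

C6H8N4O6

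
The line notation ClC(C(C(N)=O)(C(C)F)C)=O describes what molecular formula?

Heavy atoms from the SMILES: 6 C, 1 Cl, 1 F, 1 N, 2 O.
Implicit hydrogens by atom environment:
  3 × C: no H
  2 × C: 3 H each → 6
  2 × O: no H
  1 × C: 1 H
  1 × Cl: no H
  1 × F: no H
  1 × N: 2 H
  Total hydrogens = 9.
Molecular formula: C6H9ClFNO2

C6H9ClFNO2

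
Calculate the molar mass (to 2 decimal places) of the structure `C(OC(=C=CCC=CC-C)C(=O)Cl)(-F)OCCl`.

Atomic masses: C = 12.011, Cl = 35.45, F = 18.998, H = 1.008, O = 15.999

283.12

Molecular formula: C11H13Cl2FO3.
M = 11×12.011 + 2×35.45 + 1×18.998 + 13×1.008 + 3×15.999 = 283.12 g/mol.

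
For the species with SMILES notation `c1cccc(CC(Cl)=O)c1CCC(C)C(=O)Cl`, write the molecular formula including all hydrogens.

C13H14Cl2O2

Heavy atoms from the SMILES: 13 C, 2 Cl, 2 O.
Implicit hydrogens by atom environment:
  4 × C (aromatic): 1 H each → 4
  3 × C: 2 H each → 6
  2 × C (aromatic): no H
  2 × C: no H
  2 × Cl: no H
  2 × O: no H
  1 × C: 3 H
  1 × C: 1 H
  Total hydrogens = 14.
Molecular formula: C13H14Cl2O2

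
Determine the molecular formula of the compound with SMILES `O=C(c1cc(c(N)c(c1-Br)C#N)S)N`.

C8H6BrN3OS

Heavy atoms from the SMILES: 1 Br, 8 C, 3 N, 1 O, 1 S.
Implicit hydrogens by atom environment:
  5 × C (aromatic): no H
  2 × C: no H
  2 × N: 2 H each → 4
  1 × Br: no H
  1 × C (aromatic): 1 H
  1 × N: no H
  1 × O: no H
  1 × S: 1 H
  Total hydrogens = 6.
Molecular formula: C8H6BrN3OS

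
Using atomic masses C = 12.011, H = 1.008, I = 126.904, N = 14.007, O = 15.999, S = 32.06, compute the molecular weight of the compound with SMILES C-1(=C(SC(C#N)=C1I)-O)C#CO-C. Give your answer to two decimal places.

305.09

Molecular formula: C8H4INO2S.
M = 8×12.011 + 4×1.008 + 1×126.904 + 1×14.007 + 2×15.999 + 1×32.06 = 305.09 g/mol.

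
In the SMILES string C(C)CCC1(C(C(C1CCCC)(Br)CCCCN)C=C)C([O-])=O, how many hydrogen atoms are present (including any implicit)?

Hydrogens are implicit in SMILES; fill each atom to its normal valence:
  11 × C: 2 H each → 22
  3 × C: 1 H each → 3
  3 × C: no H
  2 × C: 3 H each → 6
  1 × Br: no H
  1 × N: 2 H
  1 × O: no H
  1 × O (charge -1): no H
  Total hydrogens = 33.

33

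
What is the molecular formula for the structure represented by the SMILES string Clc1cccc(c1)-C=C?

C8H7Cl

Heavy atoms from the SMILES: 8 C, 1 Cl.
Implicit hydrogens by atom environment:
  4 × C (aromatic): 1 H each → 4
  2 × C (aromatic): no H
  1 × C: 2 H
  1 × C: 1 H
  1 × Cl: no H
  Total hydrogens = 7.
Molecular formula: C8H7Cl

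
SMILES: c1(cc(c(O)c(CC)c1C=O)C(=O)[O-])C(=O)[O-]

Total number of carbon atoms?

The symbol for carbon appears 11 times in the SMILES. Lowercase c denotes aromatic carbon and counts toward C.

11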